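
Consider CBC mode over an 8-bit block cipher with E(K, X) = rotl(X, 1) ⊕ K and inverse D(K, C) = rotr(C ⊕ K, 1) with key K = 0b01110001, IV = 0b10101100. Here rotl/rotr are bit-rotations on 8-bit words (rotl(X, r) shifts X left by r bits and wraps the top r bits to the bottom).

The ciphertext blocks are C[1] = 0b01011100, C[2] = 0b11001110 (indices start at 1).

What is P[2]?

CBC decryption: P_i = D(K, C_i) ⊕ C_{i−1}, with C_{0} = IV.
P[2]: D(K, 0b11001110) = 0b11011111; 0b11011111 ⊕ 0b01011100 = 0b10000011.

P[2] = 0b10000011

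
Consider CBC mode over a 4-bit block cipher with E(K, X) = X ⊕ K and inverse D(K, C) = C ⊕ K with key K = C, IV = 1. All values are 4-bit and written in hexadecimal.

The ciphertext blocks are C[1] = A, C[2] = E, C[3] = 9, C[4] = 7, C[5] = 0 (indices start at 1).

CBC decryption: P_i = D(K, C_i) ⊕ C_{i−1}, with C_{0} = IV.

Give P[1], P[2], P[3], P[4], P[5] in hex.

P[1] = 7, P[2] = 8, P[3] = B, P[4] = 2, P[5] = B

P[1]: D(K, A) = 6; 6 ⊕ 1 = 7.
P[2]: D(K, E) = 2; 2 ⊕ A = 8.
P[3]: D(K, 9) = 5; 5 ⊕ E = B.
P[4]: D(K, 7) = B; B ⊕ 9 = 2.
P[5]: D(K, 0) = C; C ⊕ 7 = B.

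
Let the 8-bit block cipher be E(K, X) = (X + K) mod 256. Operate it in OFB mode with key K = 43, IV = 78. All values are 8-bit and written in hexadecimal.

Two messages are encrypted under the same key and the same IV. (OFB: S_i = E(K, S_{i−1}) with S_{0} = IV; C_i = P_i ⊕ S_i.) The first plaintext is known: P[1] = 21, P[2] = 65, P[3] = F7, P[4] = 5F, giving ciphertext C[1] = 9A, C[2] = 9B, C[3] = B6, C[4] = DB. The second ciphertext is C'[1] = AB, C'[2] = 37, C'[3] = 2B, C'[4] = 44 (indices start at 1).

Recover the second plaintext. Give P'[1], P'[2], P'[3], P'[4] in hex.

In OFB with a reused IV, both messages share the same keystream S_i, so C_i ⊕ C'_i = P_i ⊕ P'_i and thus P'_i = P_i ⊕ C_i ⊕ C'_i.
P'[1]: 21 ⊕ 9A ⊕ AB = 10.
P'[2]: 65 ⊕ 9B ⊕ 37 = C9.
P'[3]: F7 ⊕ B6 ⊕ 2B = 6A.
P'[4]: 5F ⊕ DB ⊕ 44 = C0.

P'[1] = 10, P'[2] = C9, P'[3] = 6A, P'[4] = C0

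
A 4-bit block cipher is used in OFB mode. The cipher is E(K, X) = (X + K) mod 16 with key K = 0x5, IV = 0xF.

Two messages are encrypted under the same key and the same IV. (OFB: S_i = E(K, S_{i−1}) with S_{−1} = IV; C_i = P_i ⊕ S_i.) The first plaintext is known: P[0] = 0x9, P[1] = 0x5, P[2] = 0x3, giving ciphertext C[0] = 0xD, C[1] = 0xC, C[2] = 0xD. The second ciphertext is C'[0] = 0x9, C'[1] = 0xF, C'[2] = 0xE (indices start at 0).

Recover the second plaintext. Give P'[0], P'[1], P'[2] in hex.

In OFB with a reused IV, both messages share the same keystream S_i, so C_i ⊕ C'_i = P_i ⊕ P'_i and thus P'_i = P_i ⊕ C_i ⊕ C'_i.
P'[0]: 0x9 ⊕ 0xD ⊕ 0x9 = 0xD.
P'[1]: 0x5 ⊕ 0xC ⊕ 0xF = 0x6.
P'[2]: 0x3 ⊕ 0xD ⊕ 0xE = 0x0.

P'[0] = 0xD, P'[1] = 0x6, P'[2] = 0x0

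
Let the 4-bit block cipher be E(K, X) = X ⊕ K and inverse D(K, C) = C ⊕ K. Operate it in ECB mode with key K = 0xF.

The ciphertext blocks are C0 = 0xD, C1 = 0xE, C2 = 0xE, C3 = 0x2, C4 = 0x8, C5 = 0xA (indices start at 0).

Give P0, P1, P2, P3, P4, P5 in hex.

P0 = 0x2, P1 = 0x1, P2 = 0x1, P3 = 0xD, P4 = 0x7, P5 = 0x5

ECB decryption: P_i = D(K, C_i).
P0: D(K, 0xD) = 0x2.
P1: D(K, 0xE) = 0x1.
P2: D(K, 0xE) = 0x1.
P3: D(K, 0x2) = 0xD.
P4: D(K, 0x8) = 0x7.
P5: D(K, 0xA) = 0x5.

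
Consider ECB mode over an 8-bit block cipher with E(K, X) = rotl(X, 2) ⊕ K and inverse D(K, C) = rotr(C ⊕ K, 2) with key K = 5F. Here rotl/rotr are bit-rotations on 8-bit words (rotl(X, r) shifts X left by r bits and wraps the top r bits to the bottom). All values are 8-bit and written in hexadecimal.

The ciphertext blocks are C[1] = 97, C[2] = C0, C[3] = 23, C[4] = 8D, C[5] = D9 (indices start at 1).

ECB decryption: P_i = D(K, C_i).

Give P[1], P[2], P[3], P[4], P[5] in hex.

P[1] = 32, P[2] = E7, P[3] = 1F, P[4] = B4, P[5] = A1

P[1]: D(K, 97) = 32.
P[2]: D(K, C0) = E7.
P[3]: D(K, 23) = 1F.
P[4]: D(K, 8D) = B4.
P[5]: D(K, D9) = A1.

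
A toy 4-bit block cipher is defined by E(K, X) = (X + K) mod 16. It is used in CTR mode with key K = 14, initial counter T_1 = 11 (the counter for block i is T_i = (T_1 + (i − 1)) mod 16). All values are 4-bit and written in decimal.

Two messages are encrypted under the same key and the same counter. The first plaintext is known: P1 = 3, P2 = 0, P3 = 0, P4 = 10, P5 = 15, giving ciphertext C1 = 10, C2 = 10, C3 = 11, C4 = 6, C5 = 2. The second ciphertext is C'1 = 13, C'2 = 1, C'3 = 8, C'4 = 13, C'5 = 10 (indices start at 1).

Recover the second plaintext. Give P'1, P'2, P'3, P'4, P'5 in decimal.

P'1 = 4, P'2 = 11, P'3 = 3, P'4 = 1, P'5 = 7

In CTR with a reused counter, both messages share the same keystream S_i, so C_i ⊕ C'_i = P_i ⊕ P'_i and thus P'_i = P_i ⊕ C_i ⊕ C'_i.
P'1: 3 ⊕ 10 ⊕ 13 = 4.
P'2: 0 ⊕ 10 ⊕ 1 = 11.
P'3: 0 ⊕ 11 ⊕ 8 = 3.
P'4: 10 ⊕ 6 ⊕ 13 = 1.
P'5: 15 ⊕ 2 ⊕ 10 = 7.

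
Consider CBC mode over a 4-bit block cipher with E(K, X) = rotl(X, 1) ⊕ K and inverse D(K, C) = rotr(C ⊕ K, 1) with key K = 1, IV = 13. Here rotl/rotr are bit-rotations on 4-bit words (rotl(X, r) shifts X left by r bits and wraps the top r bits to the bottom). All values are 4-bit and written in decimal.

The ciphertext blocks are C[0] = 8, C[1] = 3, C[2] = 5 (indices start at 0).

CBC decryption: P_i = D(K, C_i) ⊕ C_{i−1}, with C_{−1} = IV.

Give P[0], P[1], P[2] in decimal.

P[0] = 1, P[1] = 9, P[2] = 1

P[0]: D(K, 8) = 12; 12 ⊕ 13 = 1.
P[1]: D(K, 3) = 1; 1 ⊕ 8 = 9.
P[2]: D(K, 5) = 2; 2 ⊕ 3 = 1.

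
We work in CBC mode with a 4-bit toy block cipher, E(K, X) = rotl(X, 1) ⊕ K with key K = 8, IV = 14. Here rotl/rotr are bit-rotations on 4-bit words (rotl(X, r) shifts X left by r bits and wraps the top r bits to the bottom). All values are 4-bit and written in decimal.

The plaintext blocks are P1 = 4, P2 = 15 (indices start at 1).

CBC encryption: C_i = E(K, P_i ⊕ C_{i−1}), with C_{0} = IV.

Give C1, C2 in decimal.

C1 = 13, C2 = 12

C1: P1 ⊕ 14 = 10; E(K, 10) = 13.
C2: P2 ⊕ 13 = 2; E(K, 2) = 12.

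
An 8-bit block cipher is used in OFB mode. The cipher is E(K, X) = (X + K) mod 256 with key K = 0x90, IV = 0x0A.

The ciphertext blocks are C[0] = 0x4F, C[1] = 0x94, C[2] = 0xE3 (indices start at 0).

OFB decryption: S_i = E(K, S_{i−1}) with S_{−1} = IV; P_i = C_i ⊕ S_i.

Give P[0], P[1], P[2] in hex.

P[0] = 0xD5, P[1] = 0xBE, P[2] = 0x59

P[0]: S = E(K, 0x0A) = 0x9A; 0x4F ⊕ 0x9A = 0xD5.
P[1]: S = E(K, 0x9A) = 0x2A; 0x94 ⊕ 0x2A = 0xBE.
P[2]: S = E(K, 0x2A) = 0xBA; 0xE3 ⊕ 0xBA = 0x59.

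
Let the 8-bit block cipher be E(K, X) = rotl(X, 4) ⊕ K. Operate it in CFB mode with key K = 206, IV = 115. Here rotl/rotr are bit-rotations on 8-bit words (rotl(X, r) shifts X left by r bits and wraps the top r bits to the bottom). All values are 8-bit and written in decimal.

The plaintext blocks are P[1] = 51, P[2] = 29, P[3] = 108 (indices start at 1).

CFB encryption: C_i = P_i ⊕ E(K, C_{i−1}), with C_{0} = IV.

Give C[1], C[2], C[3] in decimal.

C[1]: E(K, 115) = 249; 51 ⊕ 249 = 202.
C[2]: E(K, 202) = 98; 29 ⊕ 98 = 127.
C[3]: E(K, 127) = 57; 108 ⊕ 57 = 85.

C[1] = 202, C[2] = 127, C[3] = 85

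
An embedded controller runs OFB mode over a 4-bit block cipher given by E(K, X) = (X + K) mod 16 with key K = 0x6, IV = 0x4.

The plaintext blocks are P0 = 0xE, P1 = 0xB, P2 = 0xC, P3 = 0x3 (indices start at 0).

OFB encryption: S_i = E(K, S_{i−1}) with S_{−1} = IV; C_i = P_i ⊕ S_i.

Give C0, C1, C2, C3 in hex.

C0 = 0x4, C1 = 0xB, C2 = 0xA, C3 = 0xF

C0: S = E(K, 0x4) = 0xA; 0xE ⊕ 0xA = 0x4.
C1: S = E(K, 0xA) = 0x0; 0xB ⊕ 0x0 = 0xB.
C2: S = E(K, 0x0) = 0x6; 0xC ⊕ 0x6 = 0xA.
C3: S = E(K, 0x6) = 0xC; 0x3 ⊕ 0xC = 0xF.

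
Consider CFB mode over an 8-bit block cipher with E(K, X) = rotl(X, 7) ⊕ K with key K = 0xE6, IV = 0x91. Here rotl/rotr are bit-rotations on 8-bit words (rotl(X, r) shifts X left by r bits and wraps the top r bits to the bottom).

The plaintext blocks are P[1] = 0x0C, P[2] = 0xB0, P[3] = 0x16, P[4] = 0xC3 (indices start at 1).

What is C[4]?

CFB encryption: C_i = P_i ⊕ E(K, C_{i−1}), with C_{0} = IV.
C[1]: E(K, 0x91) = 0x2E; 0x0C ⊕ 0x2E = 0x22.
C[2]: E(K, 0x22) = 0xF7; 0xB0 ⊕ 0xF7 = 0x47.
C[3]: E(K, 0x47) = 0x45; 0x16 ⊕ 0x45 = 0x53.
C[4]: E(K, 0x53) = 0x4F; 0xC3 ⊕ 0x4F = 0x8C.

C[4] = 0x8C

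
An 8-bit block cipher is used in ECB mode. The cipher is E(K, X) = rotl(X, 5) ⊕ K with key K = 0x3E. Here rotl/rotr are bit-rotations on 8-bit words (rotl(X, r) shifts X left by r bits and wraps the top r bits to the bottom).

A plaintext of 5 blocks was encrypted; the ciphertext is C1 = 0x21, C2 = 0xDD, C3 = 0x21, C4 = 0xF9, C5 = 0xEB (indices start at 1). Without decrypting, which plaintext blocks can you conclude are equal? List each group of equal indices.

P1 = P3

ECB encrypts each block independently with the same key, so equal ciphertext blocks imply equal plaintext blocks.
C1 = C3 = 0x21, so P1 = P3.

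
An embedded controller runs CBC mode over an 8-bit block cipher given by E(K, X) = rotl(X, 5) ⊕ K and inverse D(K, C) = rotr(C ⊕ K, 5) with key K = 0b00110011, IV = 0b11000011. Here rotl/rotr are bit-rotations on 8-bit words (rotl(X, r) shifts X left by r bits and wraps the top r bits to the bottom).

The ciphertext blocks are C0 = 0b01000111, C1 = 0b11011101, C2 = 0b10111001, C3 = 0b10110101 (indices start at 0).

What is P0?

CBC decryption: P_i = D(K, C_i) ⊕ C_{i−1}, with C_{−1} = IV.
P0: D(K, 0b01000111) = 0b10100011; 0b10100011 ⊕ 0b11000011 = 0b01100000.

P0 = 0b01100000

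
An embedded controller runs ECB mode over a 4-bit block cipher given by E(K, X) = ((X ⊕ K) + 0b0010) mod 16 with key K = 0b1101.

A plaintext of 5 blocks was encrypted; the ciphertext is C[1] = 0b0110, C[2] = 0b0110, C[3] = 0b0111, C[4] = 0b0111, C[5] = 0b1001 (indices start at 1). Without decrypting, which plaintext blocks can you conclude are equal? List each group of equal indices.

P[1] = P[2]; P[3] = P[4]

ECB encrypts each block independently with the same key, so equal ciphertext blocks imply equal plaintext blocks.
C[1] = C[2] = 0b0110, so P[1] = P[2].
C[3] = C[4] = 0b0111, so P[3] = P[4].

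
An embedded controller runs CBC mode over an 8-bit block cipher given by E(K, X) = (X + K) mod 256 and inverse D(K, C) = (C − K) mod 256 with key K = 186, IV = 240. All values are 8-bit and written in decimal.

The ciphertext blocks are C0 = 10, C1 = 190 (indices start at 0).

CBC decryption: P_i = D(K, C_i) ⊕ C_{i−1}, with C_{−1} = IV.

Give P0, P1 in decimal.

P0: D(K, 10) = 80; 80 ⊕ 240 = 160.
P1: D(K, 190) = 4; 4 ⊕ 10 = 14.

P0 = 160, P1 = 14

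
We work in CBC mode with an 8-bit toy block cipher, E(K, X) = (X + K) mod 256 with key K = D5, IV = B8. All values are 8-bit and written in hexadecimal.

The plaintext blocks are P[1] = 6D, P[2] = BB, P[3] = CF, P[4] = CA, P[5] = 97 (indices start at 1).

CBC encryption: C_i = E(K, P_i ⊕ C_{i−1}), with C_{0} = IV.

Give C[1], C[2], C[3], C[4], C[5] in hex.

C[1] = AA, C[2] = E6, C[3] = FE, C[4] = 09, C[5] = 73

C[1]: P[1] ⊕ B8 = D5; E(K, D5) = AA.
C[2]: P[2] ⊕ AA = 11; E(K, 11) = E6.
C[3]: P[3] ⊕ E6 = 29; E(K, 29) = FE.
C[4]: P[4] ⊕ FE = 34; E(K, 34) = 09.
C[5]: P[5] ⊕ 09 = 9E; E(K, 9E) = 73.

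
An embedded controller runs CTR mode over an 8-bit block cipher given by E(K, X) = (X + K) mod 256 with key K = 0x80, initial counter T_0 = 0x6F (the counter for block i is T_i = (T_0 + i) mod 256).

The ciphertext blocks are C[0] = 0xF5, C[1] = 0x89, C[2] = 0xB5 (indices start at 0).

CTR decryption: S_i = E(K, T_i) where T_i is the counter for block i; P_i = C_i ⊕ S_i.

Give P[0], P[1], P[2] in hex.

P[0] = 0x1A, P[1] = 0x79, P[2] = 0x44

P[0]: T = 0x6F, S = E(K, T) = 0xEF; 0xF5 ⊕ 0xEF = 0x1A.
P[1]: T = 0x70, S = E(K, T) = 0xF0; 0x89 ⊕ 0xF0 = 0x79.
P[2]: T = 0x71, S = E(K, T) = 0xF1; 0xB5 ⊕ 0xF1 = 0x44.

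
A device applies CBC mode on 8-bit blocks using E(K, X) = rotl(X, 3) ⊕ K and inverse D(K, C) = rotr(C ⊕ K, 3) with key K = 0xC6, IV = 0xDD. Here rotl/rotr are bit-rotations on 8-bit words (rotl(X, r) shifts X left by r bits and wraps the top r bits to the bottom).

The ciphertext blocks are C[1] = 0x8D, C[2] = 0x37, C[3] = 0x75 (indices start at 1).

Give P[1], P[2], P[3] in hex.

CBC decryption: P_i = D(K, C_i) ⊕ C_{i−1}, with C_{0} = IV.
P[1]: D(K, 0x8D) = 0x69; 0x69 ⊕ 0xDD = 0xB4.
P[2]: D(K, 0x37) = 0x3E; 0x3E ⊕ 0x8D = 0xB3.
P[3]: D(K, 0x75) = 0x76; 0x76 ⊕ 0x37 = 0x41.

P[1] = 0xB4, P[2] = 0xB3, P[3] = 0x41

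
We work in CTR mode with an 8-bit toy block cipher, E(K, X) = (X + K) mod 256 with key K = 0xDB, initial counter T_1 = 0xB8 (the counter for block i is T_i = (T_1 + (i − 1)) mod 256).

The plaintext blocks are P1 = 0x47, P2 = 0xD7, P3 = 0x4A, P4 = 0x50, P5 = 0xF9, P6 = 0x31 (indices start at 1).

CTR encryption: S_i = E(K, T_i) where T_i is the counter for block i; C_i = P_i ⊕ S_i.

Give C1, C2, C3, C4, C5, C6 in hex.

C1: T = 0xB8, S = E(K, T) = 0x93; 0x47 ⊕ 0x93 = 0xD4.
C2: T = 0xB9, S = E(K, T) = 0x94; 0xD7 ⊕ 0x94 = 0x43.
C3: T = 0xBA, S = E(K, T) = 0x95; 0x4A ⊕ 0x95 = 0xDF.
C4: T = 0xBB, S = E(K, T) = 0x96; 0x50 ⊕ 0x96 = 0xC6.
C5: T = 0xBC, S = E(K, T) = 0x97; 0xF9 ⊕ 0x97 = 0x6E.
C6: T = 0xBD, S = E(K, T) = 0x98; 0x31 ⊕ 0x98 = 0xA9.

C1 = 0xD4, C2 = 0x43, C3 = 0xDF, C4 = 0xC6, C5 = 0x6E, C6 = 0xA9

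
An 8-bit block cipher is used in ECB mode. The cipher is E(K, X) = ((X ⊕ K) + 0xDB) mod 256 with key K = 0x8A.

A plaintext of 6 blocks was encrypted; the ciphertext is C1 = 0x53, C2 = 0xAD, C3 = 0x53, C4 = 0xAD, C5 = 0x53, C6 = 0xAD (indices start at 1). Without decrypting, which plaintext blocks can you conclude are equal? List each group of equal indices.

P1 = P3 = P5; P2 = P4 = P6

ECB encrypts each block independently with the same key, so equal ciphertext blocks imply equal plaintext blocks.
C1 = C3 = C5 = 0x53, so P1 = P3 = P5.
C2 = C4 = C6 = 0xAD, so P2 = P4 = P6.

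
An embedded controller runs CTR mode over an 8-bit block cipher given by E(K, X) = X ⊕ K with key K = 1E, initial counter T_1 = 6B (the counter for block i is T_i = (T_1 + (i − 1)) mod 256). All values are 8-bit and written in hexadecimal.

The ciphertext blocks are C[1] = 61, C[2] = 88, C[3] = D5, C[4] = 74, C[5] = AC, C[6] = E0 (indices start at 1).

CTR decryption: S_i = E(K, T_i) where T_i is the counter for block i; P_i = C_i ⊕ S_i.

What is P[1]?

P[1]: T = 6B, S = E(K, T) = 75; 61 ⊕ 75 = 14.

P[1] = 14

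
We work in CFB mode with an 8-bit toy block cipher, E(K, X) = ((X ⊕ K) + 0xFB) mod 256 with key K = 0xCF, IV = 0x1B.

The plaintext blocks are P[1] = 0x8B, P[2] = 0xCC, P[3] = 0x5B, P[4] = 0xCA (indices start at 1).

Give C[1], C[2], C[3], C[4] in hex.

CFB encryption: C_i = P_i ⊕ E(K, C_{i−1}), with C_{0} = IV.
C[1]: E(K, 0x1B) = 0xCF; 0x8B ⊕ 0xCF = 0x44.
C[2]: E(K, 0x44) = 0x86; 0xCC ⊕ 0x86 = 0x4A.
C[3]: E(K, 0x4A) = 0x80; 0x5B ⊕ 0x80 = 0xDB.
C[4]: E(K, 0xDB) = 0x0F; 0xCA ⊕ 0x0F = 0xC5.

C[1] = 0x44, C[2] = 0x4A, C[3] = 0xDB, C[4] = 0xC5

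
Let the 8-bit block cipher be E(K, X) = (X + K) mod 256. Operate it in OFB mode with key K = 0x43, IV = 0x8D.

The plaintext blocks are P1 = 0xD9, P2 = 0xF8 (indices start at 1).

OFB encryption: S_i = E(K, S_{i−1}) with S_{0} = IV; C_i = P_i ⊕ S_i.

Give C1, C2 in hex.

C1: S = E(K, 0x8D) = 0xD0; 0xD9 ⊕ 0xD0 = 0x09.
C2: S = E(K, 0xD0) = 0x13; 0xF8 ⊕ 0x13 = 0xEB.

C1 = 0x09, C2 = 0xEB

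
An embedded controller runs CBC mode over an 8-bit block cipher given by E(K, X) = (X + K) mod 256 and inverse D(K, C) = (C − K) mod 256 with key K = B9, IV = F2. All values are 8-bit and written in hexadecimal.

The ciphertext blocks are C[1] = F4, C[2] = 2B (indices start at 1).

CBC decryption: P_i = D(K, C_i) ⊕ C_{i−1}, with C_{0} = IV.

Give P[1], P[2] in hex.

P[1]: D(K, F4) = 3B; 3B ⊕ F2 = C9.
P[2]: D(K, 2B) = 72; 72 ⊕ F4 = 86.

P[1] = C9, P[2] = 86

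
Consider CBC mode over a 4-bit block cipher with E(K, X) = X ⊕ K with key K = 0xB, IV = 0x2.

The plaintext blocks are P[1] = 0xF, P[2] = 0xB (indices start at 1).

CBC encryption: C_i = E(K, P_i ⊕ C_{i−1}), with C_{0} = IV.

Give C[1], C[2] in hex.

C[1] = 0x6, C[2] = 0x6

C[1]: P[1] ⊕ 0x2 = 0xD; E(K, 0xD) = 0x6.
C[2]: P[2] ⊕ 0x6 = 0xD; E(K, 0xD) = 0x6.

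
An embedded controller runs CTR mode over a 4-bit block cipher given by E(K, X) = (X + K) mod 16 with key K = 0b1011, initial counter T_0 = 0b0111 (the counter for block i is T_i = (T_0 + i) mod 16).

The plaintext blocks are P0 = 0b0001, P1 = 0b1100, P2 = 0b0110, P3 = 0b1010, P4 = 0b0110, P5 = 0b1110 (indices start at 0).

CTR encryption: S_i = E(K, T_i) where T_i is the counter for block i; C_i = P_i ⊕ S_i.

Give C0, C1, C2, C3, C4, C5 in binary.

C0 = 0b0011, C1 = 0b1111, C2 = 0b0010, C3 = 0b1111, C4 = 0b0000, C5 = 0b1001

C0: T = 0b0111, S = E(K, T) = 0b0010; 0b0001 ⊕ 0b0010 = 0b0011.
C1: T = 0b1000, S = E(K, T) = 0b0011; 0b1100 ⊕ 0b0011 = 0b1111.
C2: T = 0b1001, S = E(K, T) = 0b0100; 0b0110 ⊕ 0b0100 = 0b0010.
C3: T = 0b1010, S = E(K, T) = 0b0101; 0b1010 ⊕ 0b0101 = 0b1111.
C4: T = 0b1011, S = E(K, T) = 0b0110; 0b0110 ⊕ 0b0110 = 0b0000.
C5: T = 0b1100, S = E(K, T) = 0b0111; 0b1110 ⊕ 0b0111 = 0b1001.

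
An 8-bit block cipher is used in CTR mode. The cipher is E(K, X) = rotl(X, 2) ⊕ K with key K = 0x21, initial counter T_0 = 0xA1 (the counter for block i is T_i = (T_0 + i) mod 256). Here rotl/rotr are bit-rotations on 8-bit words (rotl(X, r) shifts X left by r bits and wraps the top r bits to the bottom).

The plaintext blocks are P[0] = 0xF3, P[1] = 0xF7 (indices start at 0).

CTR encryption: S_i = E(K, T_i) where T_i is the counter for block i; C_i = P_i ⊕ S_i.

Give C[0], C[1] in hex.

C[0]: T = 0xA1, S = E(K, T) = 0xA7; 0xF3 ⊕ 0xA7 = 0x54.
C[1]: T = 0xA2, S = E(K, T) = 0xAB; 0xF7 ⊕ 0xAB = 0x5C.

C[0] = 0x54, C[1] = 0x5C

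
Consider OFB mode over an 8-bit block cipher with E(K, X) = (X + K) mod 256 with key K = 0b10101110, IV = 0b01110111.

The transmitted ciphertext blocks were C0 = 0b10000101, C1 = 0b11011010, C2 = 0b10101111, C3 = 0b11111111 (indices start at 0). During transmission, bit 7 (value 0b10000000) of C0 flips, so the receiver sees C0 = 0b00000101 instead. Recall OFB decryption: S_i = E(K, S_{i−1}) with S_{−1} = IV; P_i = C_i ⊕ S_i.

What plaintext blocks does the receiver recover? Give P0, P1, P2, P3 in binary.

Only C0 changed, to 0b00000101. In OFB, a change in C_i flips the same bit in P_i only; the keystream is unaffected. Decrypting the received ciphertext:
P0: S = E(K, 0b01110111) = 0b00100101; 0b00000101 ⊕ 0b00100101 = 0b00100000.
P1: S = E(K, 0b00100101) = 0b11010011; 0b11011010 ⊕ 0b11010011 = 0b00001001.
P2: S = E(K, 0b11010011) = 0b10000001; 0b10101111 ⊕ 0b10000001 = 0b00101110.
P3: S = E(K, 0b10000001) = 0b00101111; 0b11111111 ⊕ 0b00101111 = 0b11010000.
Blocks that differ from the original plaintext: P0.

P0 = 0b00100000, P1 = 0b00001001, P2 = 0b00101110, P3 = 0b11010000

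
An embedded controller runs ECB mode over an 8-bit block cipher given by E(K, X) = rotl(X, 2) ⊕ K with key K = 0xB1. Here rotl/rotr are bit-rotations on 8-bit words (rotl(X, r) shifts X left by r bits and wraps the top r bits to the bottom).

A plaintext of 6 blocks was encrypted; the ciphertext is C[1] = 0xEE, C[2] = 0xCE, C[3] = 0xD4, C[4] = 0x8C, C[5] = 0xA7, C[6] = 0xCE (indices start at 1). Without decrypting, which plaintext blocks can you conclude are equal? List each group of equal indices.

ECB encrypts each block independently with the same key, so equal ciphertext blocks imply equal plaintext blocks.
C[2] = C[6] = 0xCE, so P[2] = P[6].

P[2] = P[6]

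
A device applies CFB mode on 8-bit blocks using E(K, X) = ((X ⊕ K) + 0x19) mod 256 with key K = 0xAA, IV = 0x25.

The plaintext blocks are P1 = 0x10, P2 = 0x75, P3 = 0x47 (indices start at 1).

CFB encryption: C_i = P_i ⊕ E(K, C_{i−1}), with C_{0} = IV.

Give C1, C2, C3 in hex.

C1: E(K, 0x25) = 0xA8; 0x10 ⊕ 0xA8 = 0xB8.
C2: E(K, 0xB8) = 0x2B; 0x75 ⊕ 0x2B = 0x5E.
C3: E(K, 0x5E) = 0x0D; 0x47 ⊕ 0x0D = 0x4A.

C1 = 0xB8, C2 = 0x5E, C3 = 0x4A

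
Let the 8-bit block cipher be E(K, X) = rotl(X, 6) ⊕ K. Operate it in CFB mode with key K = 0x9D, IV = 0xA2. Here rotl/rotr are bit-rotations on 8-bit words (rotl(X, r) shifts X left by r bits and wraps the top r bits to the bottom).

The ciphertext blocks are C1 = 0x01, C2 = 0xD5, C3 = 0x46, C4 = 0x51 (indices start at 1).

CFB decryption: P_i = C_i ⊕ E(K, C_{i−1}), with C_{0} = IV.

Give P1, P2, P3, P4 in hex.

P1 = 0x34, P2 = 0x08, P3 = 0xAE, P4 = 0x5D

P1: E(K, 0xA2) = 0x35; 0x01 ⊕ 0x35 = 0x34.
P2: E(K, 0x01) = 0xDD; 0xD5 ⊕ 0xDD = 0x08.
P3: E(K, 0xD5) = 0xE8; 0x46 ⊕ 0xE8 = 0xAE.
P4: E(K, 0x46) = 0x0C; 0x51 ⊕ 0x0C = 0x5D.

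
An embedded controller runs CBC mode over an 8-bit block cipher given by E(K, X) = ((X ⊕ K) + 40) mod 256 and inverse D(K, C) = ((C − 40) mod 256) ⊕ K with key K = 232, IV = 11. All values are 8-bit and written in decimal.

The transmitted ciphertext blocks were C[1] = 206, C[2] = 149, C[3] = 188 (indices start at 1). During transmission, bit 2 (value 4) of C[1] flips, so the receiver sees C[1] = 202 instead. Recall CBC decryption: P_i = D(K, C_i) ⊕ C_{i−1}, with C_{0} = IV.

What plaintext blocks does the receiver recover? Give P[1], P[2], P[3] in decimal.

Only C[1] changed, to 202. In CBC, a change in C_i garbles P_i and flips the same bit in P_{i+1}. Decrypting the received ciphertext:
P[1]: D(K, 202) = 74; 74 ⊕ 11 = 65.
P[2]: D(K, 149) = 133; 133 ⊕ 202 = 79.
P[3]: D(K, 188) = 124; 124 ⊕ 149 = 233.
Blocks that differ from the original plaintext: P[1], P[2].

P[1] = 65, P[2] = 79, P[3] = 233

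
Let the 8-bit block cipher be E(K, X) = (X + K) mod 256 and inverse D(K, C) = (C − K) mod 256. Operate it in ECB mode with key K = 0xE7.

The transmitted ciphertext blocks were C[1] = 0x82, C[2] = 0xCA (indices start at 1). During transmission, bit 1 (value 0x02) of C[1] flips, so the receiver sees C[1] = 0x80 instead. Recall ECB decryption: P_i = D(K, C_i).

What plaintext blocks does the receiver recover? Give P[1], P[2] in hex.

P[1] = 0x99, P[2] = 0xE3

Only C[1] changed, to 0x80. In ECB, a change in C_i affects only P_i. Decrypting the received ciphertext:
P[1]: D(K, 0x80) = 0x99.
P[2]: D(K, 0xCA) = 0xE3.
Blocks that differ from the original plaintext: P[1].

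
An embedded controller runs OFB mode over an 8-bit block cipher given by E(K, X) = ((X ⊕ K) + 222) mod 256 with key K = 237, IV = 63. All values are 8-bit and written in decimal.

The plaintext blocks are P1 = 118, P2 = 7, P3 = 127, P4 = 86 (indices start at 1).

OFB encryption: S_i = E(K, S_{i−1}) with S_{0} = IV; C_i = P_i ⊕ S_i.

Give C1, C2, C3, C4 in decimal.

C1 = 198, C2 = 60, C3 = 203, C4 = 97

C1: S = E(K, 63) = 176; 118 ⊕ 176 = 198.
C2: S = E(K, 176) = 59; 7 ⊕ 59 = 60.
C3: S = E(K, 59) = 180; 127 ⊕ 180 = 203.
C4: S = E(K, 180) = 55; 86 ⊕ 55 = 97.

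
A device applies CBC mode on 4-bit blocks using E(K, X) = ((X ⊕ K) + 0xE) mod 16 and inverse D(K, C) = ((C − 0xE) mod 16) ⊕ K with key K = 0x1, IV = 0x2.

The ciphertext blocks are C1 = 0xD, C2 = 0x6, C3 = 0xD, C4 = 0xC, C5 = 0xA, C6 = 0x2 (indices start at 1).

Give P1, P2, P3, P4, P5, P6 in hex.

P1 = 0xC, P2 = 0x4, P3 = 0x8, P4 = 0x2, P5 = 0x1, P6 = 0xF

CBC decryption: P_i = D(K, C_i) ⊕ C_{i−1}, with C_{0} = IV.
P1: D(K, 0xD) = 0xE; 0xE ⊕ 0x2 = 0xC.
P2: D(K, 0x6) = 0x9; 0x9 ⊕ 0xD = 0x4.
P3: D(K, 0xD) = 0xE; 0xE ⊕ 0x6 = 0x8.
P4: D(K, 0xC) = 0xF; 0xF ⊕ 0xD = 0x2.
P5: D(K, 0xA) = 0xD; 0xD ⊕ 0xC = 0x1.
P6: D(K, 0x2) = 0x5; 0x5 ⊕ 0xA = 0xF.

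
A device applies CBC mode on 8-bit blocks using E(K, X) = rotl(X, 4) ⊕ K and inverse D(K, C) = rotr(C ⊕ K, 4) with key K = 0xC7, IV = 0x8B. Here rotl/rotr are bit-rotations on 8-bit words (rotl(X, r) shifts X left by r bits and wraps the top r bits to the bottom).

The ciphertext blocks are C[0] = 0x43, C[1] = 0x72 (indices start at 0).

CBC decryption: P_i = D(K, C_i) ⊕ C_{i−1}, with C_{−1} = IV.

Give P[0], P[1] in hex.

P[0]: D(K, 0x43) = 0x48; 0x48 ⊕ 0x8B = 0xC3.
P[1]: D(K, 0x72) = 0x5B; 0x5B ⊕ 0x43 = 0x18.

P[0] = 0xC3, P[1] = 0x18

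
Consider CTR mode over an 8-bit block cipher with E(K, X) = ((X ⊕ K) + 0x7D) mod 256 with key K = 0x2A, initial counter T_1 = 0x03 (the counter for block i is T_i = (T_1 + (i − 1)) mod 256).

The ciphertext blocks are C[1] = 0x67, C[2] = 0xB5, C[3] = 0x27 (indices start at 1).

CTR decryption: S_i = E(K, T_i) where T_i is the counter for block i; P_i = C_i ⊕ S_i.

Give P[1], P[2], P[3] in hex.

P[1]: T = 0x03, S = E(K, T) = 0xA6; 0x67 ⊕ 0xA6 = 0xC1.
P[2]: T = 0x04, S = E(K, T) = 0xAB; 0xB5 ⊕ 0xAB = 0x1E.
P[3]: T = 0x05, S = E(K, T) = 0xAC; 0x27 ⊕ 0xAC = 0x8B.

P[1] = 0xC1, P[2] = 0x1E, P[3] = 0x8B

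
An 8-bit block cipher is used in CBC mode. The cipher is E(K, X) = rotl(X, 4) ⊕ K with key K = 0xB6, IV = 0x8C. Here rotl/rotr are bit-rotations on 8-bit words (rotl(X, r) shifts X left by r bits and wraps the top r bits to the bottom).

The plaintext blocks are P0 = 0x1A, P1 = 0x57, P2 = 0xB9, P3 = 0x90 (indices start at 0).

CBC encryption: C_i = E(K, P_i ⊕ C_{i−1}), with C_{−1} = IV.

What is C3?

C0: P0 ⊕ 0x8C = 0x96; E(K, 0x96) = 0xDF.
C1: P1 ⊕ 0xDF = 0x88; E(K, 0x88) = 0x3E.
C2: P2 ⊕ 0x3E = 0x87; E(K, 0x87) = 0xCE.
C3: P3 ⊕ 0xCE = 0x5E; E(K, 0x5E) = 0x53.

C3 = 0x53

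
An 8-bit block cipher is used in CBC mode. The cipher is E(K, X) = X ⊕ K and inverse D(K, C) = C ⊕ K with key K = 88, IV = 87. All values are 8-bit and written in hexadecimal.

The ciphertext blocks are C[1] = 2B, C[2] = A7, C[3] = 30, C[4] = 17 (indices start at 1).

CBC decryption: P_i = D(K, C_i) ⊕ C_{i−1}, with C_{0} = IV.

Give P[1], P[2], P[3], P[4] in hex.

P[1]: D(K, 2B) = A3; A3 ⊕ 87 = 24.
P[2]: D(K, A7) = 2F; 2F ⊕ 2B = 04.
P[3]: D(K, 30) = B8; B8 ⊕ A7 = 1F.
P[4]: D(K, 17) = 9F; 9F ⊕ 30 = AF.

P[1] = 24, P[2] = 04, P[3] = 1F, P[4] = AF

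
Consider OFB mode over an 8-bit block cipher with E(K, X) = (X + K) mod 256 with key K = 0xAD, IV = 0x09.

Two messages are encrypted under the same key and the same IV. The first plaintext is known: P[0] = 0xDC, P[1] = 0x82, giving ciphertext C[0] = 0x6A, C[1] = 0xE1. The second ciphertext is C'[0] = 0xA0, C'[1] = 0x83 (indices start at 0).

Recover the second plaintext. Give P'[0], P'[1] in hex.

P'[0] = 0x16, P'[1] = 0xE0

In OFB with a reused IV, both messages share the same keystream S_i, so C_i ⊕ C'_i = P_i ⊕ P'_i and thus P'_i = P_i ⊕ C_i ⊕ C'_i.
P'[0]: 0xDC ⊕ 0x6A ⊕ 0xA0 = 0x16.
P'[1]: 0x82 ⊕ 0xE1 ⊕ 0x83 = 0xE0.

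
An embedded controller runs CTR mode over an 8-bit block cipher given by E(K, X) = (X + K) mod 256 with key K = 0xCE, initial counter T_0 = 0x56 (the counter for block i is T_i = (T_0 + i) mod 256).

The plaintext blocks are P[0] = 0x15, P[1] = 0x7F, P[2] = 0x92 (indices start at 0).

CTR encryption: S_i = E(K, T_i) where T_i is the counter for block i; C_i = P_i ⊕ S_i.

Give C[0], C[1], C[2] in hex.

C[0]: T = 0x56, S = E(K, T) = 0x24; 0x15 ⊕ 0x24 = 0x31.
C[1]: T = 0x57, S = E(K, T) = 0x25; 0x7F ⊕ 0x25 = 0x5A.
C[2]: T = 0x58, S = E(K, T) = 0x26; 0x92 ⊕ 0x26 = 0xB4.

C[0] = 0x31, C[1] = 0x5A, C[2] = 0xB4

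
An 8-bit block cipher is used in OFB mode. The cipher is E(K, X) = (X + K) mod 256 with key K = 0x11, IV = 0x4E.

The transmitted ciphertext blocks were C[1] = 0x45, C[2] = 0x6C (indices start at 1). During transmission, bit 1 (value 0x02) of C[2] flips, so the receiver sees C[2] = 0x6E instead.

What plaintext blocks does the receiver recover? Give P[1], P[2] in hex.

P[1] = 0x1A, P[2] = 0x1E

OFB decryption: S_i = E(K, S_{i−1}) with S_{0} = IV; P_i = C_i ⊕ S_i.
Only C[2] changed, to 0x6E. In OFB, a change in C_i flips the same bit in P_i only; the keystream is unaffected. Decrypting the received ciphertext:
P[1]: S = E(K, 0x4E) = 0x5F; 0x45 ⊕ 0x5F = 0x1A.
P[2]: S = E(K, 0x5F) = 0x70; 0x6E ⊕ 0x70 = 0x1E.
Blocks that differ from the original plaintext: P[2].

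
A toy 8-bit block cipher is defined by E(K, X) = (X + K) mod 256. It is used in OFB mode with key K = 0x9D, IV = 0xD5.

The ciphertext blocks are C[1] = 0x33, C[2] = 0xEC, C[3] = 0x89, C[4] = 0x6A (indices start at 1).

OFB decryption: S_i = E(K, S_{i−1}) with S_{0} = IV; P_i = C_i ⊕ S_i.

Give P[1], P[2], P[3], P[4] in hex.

P[1]: S = E(K, 0xD5) = 0x72; 0x33 ⊕ 0x72 = 0x41.
P[2]: S = E(K, 0x72) = 0x0F; 0xEC ⊕ 0x0F = 0xE3.
P[3]: S = E(K, 0x0F) = 0xAC; 0x89 ⊕ 0xAC = 0x25.
P[4]: S = E(K, 0xAC) = 0x49; 0x6A ⊕ 0x49 = 0x23.

P[1] = 0x41, P[2] = 0xE3, P[3] = 0x25, P[4] = 0x23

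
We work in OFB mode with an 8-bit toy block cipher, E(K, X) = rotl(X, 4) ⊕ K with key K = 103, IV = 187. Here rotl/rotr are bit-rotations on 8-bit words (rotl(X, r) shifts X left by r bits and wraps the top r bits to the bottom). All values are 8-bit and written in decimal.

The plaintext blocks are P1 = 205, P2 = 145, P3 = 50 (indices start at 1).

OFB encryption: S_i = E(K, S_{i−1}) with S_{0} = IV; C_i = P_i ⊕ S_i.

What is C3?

C1: S = E(K, 187) = 220; 205 ⊕ 220 = 17.
C2: S = E(K, 220) = 170; 145 ⊕ 170 = 59.
C3: S = E(K, 170) = 205; 50 ⊕ 205 = 255.

C3 = 255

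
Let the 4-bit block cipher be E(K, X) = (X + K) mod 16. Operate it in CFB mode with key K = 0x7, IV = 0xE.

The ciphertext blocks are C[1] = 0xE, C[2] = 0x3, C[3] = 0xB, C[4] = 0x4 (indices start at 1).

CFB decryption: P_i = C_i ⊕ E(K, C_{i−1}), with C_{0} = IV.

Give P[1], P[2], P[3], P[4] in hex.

P[1] = 0xB, P[2] = 0x6, P[3] = 0x1, P[4] = 0x6

P[1]: E(K, 0xE) = 0x5; 0xE ⊕ 0x5 = 0xB.
P[2]: E(K, 0xE) = 0x5; 0x3 ⊕ 0x5 = 0x6.
P[3]: E(K, 0x3) = 0xA; 0xB ⊕ 0xA = 0x1.
P[4]: E(K, 0xB) = 0x2; 0x4 ⊕ 0x2 = 0x6.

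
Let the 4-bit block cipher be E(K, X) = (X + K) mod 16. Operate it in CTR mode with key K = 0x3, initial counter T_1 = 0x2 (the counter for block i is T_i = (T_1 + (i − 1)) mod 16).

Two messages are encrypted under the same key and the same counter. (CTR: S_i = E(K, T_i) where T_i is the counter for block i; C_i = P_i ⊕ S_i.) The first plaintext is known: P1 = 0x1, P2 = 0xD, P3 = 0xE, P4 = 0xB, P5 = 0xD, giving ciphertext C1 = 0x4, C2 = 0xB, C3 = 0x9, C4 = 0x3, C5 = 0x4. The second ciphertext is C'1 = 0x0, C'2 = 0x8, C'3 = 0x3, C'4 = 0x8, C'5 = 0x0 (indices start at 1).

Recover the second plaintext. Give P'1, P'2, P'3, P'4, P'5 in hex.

In CTR with a reused counter, both messages share the same keystream S_i, so C_i ⊕ C'_i = P_i ⊕ P'_i and thus P'_i = P_i ⊕ C_i ⊕ C'_i.
P'1: 0x1 ⊕ 0x4 ⊕ 0x0 = 0x5.
P'2: 0xD ⊕ 0xB ⊕ 0x8 = 0xE.
P'3: 0xE ⊕ 0x9 ⊕ 0x3 = 0x4.
P'4: 0xB ⊕ 0x3 ⊕ 0x8 = 0x0.
P'5: 0xD ⊕ 0x4 ⊕ 0x0 = 0x9.

P'1 = 0x5, P'2 = 0xE, P'3 = 0x4, P'4 = 0x0, P'5 = 0x9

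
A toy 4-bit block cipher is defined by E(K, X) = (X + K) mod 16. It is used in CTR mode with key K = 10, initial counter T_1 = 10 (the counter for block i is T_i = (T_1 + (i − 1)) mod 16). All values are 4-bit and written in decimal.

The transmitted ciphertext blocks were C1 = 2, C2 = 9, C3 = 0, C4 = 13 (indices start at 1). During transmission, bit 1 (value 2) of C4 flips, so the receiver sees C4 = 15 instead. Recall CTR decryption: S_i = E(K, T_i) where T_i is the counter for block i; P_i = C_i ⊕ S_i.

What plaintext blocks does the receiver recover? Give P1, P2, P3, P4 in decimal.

Only C4 changed, to 15. In CTR, a change in C_i flips the same bit in P_i only; the keystream is unaffected. Decrypting the received ciphertext:
P1: T = 10, S = E(K, T) = 4; 2 ⊕ 4 = 6.
P2: T = 11, S = E(K, T) = 5; 9 ⊕ 5 = 12.
P3: T = 12, S = E(K, T) = 6; 0 ⊕ 6 = 6.
P4: T = 13, S = E(K, T) = 7; 15 ⊕ 7 = 8.
Blocks that differ from the original plaintext: P4.

P1 = 6, P2 = 12, P3 = 6, P4 = 8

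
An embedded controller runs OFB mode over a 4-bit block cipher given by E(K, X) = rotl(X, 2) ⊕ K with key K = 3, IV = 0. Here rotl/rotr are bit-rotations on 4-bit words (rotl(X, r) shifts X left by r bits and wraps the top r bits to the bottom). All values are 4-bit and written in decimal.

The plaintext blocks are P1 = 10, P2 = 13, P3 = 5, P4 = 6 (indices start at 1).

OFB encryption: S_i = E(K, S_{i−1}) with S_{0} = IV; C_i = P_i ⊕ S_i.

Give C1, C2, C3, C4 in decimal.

C1 = 9, C2 = 2, C3 = 9, C4 = 6

C1: S = E(K, 0) = 3; 10 ⊕ 3 = 9.
C2: S = E(K, 3) = 15; 13 ⊕ 15 = 2.
C3: S = E(K, 15) = 12; 5 ⊕ 12 = 9.
C4: S = E(K, 12) = 0; 6 ⊕ 0 = 6.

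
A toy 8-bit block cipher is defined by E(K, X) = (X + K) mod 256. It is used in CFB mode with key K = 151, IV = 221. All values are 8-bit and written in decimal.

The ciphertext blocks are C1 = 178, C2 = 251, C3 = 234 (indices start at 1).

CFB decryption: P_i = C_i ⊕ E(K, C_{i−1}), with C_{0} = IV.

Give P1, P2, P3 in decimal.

P1: E(K, 221) = 116; 178 ⊕ 116 = 198.
P2: E(K, 178) = 73; 251 ⊕ 73 = 178.
P3: E(K, 251) = 146; 234 ⊕ 146 = 120.

P1 = 198, P2 = 178, P3 = 120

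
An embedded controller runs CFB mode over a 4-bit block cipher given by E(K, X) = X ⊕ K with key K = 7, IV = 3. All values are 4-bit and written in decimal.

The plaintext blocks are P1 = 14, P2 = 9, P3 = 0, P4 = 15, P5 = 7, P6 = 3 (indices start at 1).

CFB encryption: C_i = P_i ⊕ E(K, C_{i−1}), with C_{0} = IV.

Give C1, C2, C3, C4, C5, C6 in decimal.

C1 = 10, C2 = 4, C3 = 3, C4 = 11, C5 = 11, C6 = 15

C1: E(K, 3) = 4; 14 ⊕ 4 = 10.
C2: E(K, 10) = 13; 9 ⊕ 13 = 4.
C3: E(K, 4) = 3; 0 ⊕ 3 = 3.
C4: E(K, 3) = 4; 15 ⊕ 4 = 11.
C5: E(K, 11) = 12; 7 ⊕ 12 = 11.
C6: E(K, 11) = 12; 3 ⊕ 12 = 15.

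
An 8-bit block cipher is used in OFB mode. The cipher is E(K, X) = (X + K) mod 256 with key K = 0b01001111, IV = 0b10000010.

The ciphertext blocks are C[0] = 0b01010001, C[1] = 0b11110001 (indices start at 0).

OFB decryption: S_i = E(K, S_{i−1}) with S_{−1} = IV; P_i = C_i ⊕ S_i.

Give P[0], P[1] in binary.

P[0]: S = E(K, 0b10000010) = 0b11010001; 0b01010001 ⊕ 0b11010001 = 0b10000000.
P[1]: S = E(K, 0b11010001) = 0b00100000; 0b11110001 ⊕ 0b00100000 = 0b11010001.

P[0] = 0b10000000, P[1] = 0b11010001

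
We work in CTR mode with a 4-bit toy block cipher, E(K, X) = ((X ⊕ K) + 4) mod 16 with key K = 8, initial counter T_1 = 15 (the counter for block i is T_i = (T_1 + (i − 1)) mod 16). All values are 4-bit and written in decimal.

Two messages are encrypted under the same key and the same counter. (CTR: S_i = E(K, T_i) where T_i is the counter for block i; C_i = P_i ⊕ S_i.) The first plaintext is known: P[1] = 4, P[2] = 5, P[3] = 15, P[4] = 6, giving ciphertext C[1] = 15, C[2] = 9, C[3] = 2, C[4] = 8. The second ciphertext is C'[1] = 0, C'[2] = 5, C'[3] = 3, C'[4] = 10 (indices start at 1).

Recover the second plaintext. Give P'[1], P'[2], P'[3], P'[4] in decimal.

In CTR with a reused counter, both messages share the same keystream S_i, so C_i ⊕ C'_i = P_i ⊕ P'_i and thus P'_i = P_i ⊕ C_i ⊕ C'_i.
P'[1]: 4 ⊕ 15 ⊕ 0 = 11.
P'[2]: 5 ⊕ 9 ⊕ 5 = 9.
P'[3]: 15 ⊕ 2 ⊕ 3 = 14.
P'[4]: 6 ⊕ 8 ⊕ 10 = 4.

P'[1] = 11, P'[2] = 9, P'[3] = 14, P'[4] = 4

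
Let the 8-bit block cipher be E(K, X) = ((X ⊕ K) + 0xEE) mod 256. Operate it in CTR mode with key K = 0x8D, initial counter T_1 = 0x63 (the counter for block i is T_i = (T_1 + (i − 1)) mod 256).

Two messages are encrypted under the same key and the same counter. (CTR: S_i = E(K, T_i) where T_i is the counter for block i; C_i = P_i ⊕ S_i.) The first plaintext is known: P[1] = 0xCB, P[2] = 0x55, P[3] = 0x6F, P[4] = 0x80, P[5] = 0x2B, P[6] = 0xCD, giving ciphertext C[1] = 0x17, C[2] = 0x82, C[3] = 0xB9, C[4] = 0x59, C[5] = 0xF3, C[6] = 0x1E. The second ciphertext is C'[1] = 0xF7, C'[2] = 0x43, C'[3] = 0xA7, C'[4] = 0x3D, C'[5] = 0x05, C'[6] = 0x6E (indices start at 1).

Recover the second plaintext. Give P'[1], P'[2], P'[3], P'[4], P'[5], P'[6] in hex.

In CTR with a reused counter, both messages share the same keystream S_i, so C_i ⊕ C'_i = P_i ⊕ P'_i and thus P'_i = P_i ⊕ C_i ⊕ C'_i.
P'[1]: 0xCB ⊕ 0x17 ⊕ 0xF7 = 0x2B.
P'[2]: 0x55 ⊕ 0x82 ⊕ 0x43 = 0x94.
P'[3]: 0x6F ⊕ 0xB9 ⊕ 0xA7 = 0x71.
P'[4]: 0x80 ⊕ 0x59 ⊕ 0x3D = 0xE4.
P'[5]: 0x2B ⊕ 0xF3 ⊕ 0x05 = 0xDD.
P'[6]: 0xCD ⊕ 0x1E ⊕ 0x6E = 0xBD.

P'[1] = 0x2B, P'[2] = 0x94, P'[3] = 0x71, P'[4] = 0xE4, P'[5] = 0xDD, P'[6] = 0xBD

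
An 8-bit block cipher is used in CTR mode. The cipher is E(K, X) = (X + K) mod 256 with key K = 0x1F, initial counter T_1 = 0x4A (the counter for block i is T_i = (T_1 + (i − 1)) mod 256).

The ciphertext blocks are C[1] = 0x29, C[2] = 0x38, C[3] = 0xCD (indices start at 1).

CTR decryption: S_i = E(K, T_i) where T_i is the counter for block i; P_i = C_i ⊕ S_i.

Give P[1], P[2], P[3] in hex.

P[1] = 0x40, P[2] = 0x52, P[3] = 0xA6

P[1]: T = 0x4A, S = E(K, T) = 0x69; 0x29 ⊕ 0x69 = 0x40.
P[2]: T = 0x4B, S = E(K, T) = 0x6A; 0x38 ⊕ 0x6A = 0x52.
P[3]: T = 0x4C, S = E(K, T) = 0x6B; 0xCD ⊕ 0x6B = 0xA6.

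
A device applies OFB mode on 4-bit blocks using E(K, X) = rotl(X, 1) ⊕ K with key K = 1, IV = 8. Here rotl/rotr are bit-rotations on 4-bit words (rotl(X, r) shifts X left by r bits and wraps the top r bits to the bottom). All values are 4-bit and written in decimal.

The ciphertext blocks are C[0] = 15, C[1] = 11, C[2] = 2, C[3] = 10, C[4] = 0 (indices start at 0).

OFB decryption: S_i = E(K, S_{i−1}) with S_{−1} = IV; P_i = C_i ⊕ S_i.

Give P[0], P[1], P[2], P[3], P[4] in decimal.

P[0] = 15, P[1] = 10, P[2] = 1, P[3] = 13, P[4] = 15

P[0]: S = E(K, 8) = 0; 15 ⊕ 0 = 15.
P[1]: S = E(K, 0) = 1; 11 ⊕ 1 = 10.
P[2]: S = E(K, 1) = 3; 2 ⊕ 3 = 1.
P[3]: S = E(K, 3) = 7; 10 ⊕ 7 = 13.
P[4]: S = E(K, 7) = 15; 0 ⊕ 15 = 15.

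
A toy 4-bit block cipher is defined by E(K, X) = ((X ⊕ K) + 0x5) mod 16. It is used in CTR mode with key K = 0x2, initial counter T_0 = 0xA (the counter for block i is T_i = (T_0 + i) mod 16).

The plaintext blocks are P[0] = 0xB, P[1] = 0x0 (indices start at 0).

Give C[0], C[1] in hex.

C[0] = 0x6, C[1] = 0xE

CTR encryption: S_i = E(K, T_i) where T_i is the counter for block i; C_i = P_i ⊕ S_i.
C[0]: T = 0xA, S = E(K, T) = 0xD; 0xB ⊕ 0xD = 0x6.
C[1]: T = 0xB, S = E(K, T) = 0xE; 0x0 ⊕ 0xE = 0xE.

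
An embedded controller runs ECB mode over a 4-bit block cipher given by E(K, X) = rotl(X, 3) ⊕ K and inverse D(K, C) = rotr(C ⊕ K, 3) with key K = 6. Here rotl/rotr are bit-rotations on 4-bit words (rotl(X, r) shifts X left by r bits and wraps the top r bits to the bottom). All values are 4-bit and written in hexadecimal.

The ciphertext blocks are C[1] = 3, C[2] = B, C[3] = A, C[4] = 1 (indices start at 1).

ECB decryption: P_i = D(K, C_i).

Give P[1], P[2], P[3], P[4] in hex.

P[1]: D(K, 3) = A.
P[2]: D(K, B) = B.
P[3]: D(K, A) = 9.
P[4]: D(K, 1) = E.

P[1] = A, P[2] = B, P[3] = 9, P[4] = E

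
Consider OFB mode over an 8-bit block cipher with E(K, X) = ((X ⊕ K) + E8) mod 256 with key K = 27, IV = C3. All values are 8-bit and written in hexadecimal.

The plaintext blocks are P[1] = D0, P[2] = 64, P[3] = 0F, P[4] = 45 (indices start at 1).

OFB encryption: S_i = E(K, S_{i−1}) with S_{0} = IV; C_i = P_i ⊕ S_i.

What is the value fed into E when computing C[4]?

DC

C[1]: S = E(K, C3) = CC; D0 ⊕ CC = 1C.
C[2]: S = E(K, CC) = D3; 64 ⊕ D3 = B7.
C[3]: S = E(K, D3) = DC; 0F ⊕ DC = D3.
C[4]: S = E(K, DC) = E3; 45 ⊕ E3 = A6.
So the input to E for block [4] is DC.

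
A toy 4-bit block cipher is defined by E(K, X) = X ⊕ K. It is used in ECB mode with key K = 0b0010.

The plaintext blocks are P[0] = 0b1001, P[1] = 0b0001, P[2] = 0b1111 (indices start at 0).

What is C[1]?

ECB encryption: C_i = E(K, P_i).
C[1]: E(K, 0b0001) = 0b0011.

C[1] = 0b0011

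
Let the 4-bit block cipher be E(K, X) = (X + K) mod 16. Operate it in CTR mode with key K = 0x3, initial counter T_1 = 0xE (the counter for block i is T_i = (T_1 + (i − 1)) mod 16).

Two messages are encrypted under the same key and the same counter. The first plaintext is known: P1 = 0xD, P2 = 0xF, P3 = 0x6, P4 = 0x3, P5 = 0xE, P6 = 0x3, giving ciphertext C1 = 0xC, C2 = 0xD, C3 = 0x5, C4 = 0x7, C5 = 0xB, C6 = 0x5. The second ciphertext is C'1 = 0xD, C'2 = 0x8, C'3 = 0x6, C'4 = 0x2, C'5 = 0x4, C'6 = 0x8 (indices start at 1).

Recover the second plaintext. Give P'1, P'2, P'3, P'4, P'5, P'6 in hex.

P'1 = 0xC, P'2 = 0xA, P'3 = 0x5, P'4 = 0x6, P'5 = 0x1, P'6 = 0xE

In CTR with a reused counter, both messages share the same keystream S_i, so C_i ⊕ C'_i = P_i ⊕ P'_i and thus P'_i = P_i ⊕ C_i ⊕ C'_i.
P'1: 0xD ⊕ 0xC ⊕ 0xD = 0xC.
P'2: 0xF ⊕ 0xD ⊕ 0x8 = 0xA.
P'3: 0x6 ⊕ 0x5 ⊕ 0x6 = 0x5.
P'4: 0x3 ⊕ 0x7 ⊕ 0x2 = 0x6.
P'5: 0xE ⊕ 0xB ⊕ 0x4 = 0x1.
P'6: 0x3 ⊕ 0x5 ⊕ 0x8 = 0xE.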